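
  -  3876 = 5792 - 9668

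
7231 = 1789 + 5442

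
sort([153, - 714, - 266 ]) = [ - 714, - 266, 153]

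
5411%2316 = 779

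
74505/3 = 24835  =  24835.00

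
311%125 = 61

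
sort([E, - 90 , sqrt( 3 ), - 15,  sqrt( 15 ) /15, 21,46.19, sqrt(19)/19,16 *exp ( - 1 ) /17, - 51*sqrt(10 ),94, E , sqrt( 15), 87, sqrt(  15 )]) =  [ - 51*sqrt(10 ),-90, - 15,sqrt(19 )/19,sqrt( 15)/15,16*exp (-1)/17,sqrt( 3), E,  E,  sqrt( 15 ),sqrt( 15),21, 46.19,87,94] 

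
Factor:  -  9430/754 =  - 5^1*13^( - 1 )*23^1* 29^( - 1 )*41^1= - 4715/377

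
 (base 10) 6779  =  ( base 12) 3B0B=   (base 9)10262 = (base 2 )1101001111011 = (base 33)67e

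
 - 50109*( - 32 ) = 1603488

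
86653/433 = 200+53/433 = 200.12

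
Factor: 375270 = 2^1*3^1*5^1*7^1*1787^1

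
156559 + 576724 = 733283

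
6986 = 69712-62726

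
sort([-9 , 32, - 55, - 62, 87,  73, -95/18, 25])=[-62,-55, - 9, - 95/18, 25,32,73,87] 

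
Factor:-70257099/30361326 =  - 2^( - 1)*11^1*2129003^1*  5060221^( - 1)  =  - 23419033/10120442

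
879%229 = 192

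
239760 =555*432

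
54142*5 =270710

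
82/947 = 82/947 = 0.09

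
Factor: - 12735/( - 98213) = 3^2*5^1*283^1*98213^( - 1 )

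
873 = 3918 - 3045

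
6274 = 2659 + 3615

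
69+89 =158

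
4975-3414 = 1561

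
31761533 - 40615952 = - 8854419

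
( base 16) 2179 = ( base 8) 20571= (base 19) 14e0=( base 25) DHJ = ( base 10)8569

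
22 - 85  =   - 63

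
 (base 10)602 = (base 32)IQ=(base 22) 158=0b1001011010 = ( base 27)m8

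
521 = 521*1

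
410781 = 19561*21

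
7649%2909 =1831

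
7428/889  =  7428/889 = 8.36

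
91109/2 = 91109/2  =  45554.50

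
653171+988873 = 1642044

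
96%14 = 12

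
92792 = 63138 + 29654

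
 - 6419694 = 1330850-7750544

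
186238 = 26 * 7163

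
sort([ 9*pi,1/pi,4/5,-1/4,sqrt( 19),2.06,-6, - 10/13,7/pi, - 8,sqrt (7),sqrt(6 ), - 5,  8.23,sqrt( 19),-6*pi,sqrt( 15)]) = [ - 6*pi, - 8, - 6,-5, - 10/13,  -  1/4,  1/pi,4/5 , 2.06 , 7/pi,sqrt(6), sqrt(7 ), sqrt(15 ), sqrt( 19 ),sqrt(19),8.23,9*pi]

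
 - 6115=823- 6938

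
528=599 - 71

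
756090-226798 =529292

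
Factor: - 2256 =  - 2^4*3^1*47^1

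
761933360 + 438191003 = 1200124363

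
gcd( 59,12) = 1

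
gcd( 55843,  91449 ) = 1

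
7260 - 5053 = 2207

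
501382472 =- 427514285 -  - 928896757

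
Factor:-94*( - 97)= 2^1*47^1*97^1=9118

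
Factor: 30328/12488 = 7^( - 1 )*17^1 = 17/7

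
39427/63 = 39427/63 =625.83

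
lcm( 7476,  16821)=67284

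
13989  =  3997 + 9992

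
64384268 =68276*943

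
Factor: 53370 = 2^1 *3^2 * 5^1*593^1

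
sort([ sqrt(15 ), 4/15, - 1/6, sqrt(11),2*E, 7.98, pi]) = [ - 1/6, 4/15, pi, sqrt(11 ) , sqrt( 15 ),2*E, 7.98 ] 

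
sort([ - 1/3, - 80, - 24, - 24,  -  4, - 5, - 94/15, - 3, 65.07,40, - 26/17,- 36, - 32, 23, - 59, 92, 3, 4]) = [-80, - 59, - 36,-32, - 24, - 24, - 94/15, - 5, - 4, - 3, - 26/17,-1/3,3, 4, 23,40 , 65.07,92]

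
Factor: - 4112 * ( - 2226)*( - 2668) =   -  2^7* 3^1*7^1* 23^1*29^1*53^1*257^1 = -  24421036416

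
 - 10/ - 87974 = 5/43987  =  0.00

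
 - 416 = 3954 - 4370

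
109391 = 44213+65178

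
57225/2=57225/2 = 28612.50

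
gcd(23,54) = 1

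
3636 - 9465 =-5829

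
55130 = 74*745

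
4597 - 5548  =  - 951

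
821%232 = 125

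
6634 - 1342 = 5292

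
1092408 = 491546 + 600862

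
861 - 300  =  561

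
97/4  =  24 + 1/4=24.25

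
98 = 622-524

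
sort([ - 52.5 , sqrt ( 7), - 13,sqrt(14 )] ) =[ - 52.5, - 13,sqrt( 7), sqrt( 14)] 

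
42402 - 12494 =29908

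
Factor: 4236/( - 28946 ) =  - 6/41=-2^1*3^1*41^ ( - 1 ) 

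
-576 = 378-954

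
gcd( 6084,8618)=2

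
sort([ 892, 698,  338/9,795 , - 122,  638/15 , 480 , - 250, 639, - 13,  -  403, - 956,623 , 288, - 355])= [ - 956,-403, - 355, - 250, - 122, - 13, 338/9, 638/15,288, 480, 623,639 , 698,795,  892]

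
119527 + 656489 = 776016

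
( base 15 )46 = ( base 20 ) 36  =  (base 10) 66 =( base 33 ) 20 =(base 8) 102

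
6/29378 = 3/14689 = 0.00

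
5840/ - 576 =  - 11 + 31/36 = -10.14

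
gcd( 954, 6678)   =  954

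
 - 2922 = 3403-6325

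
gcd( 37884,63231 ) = 21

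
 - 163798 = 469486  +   - 633284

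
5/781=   5/781=0.01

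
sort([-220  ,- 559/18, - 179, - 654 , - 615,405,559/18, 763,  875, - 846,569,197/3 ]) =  [-846,-654, - 615,- 220, - 179 , - 559/18,559/18, 197/3, 405, 569,  763,  875 ] 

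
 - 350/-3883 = 350/3883   =  0.09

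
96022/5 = 19204 + 2/5 = 19204.40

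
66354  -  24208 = 42146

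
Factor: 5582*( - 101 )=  - 2^1*101^1*2791^1 = - 563782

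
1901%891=119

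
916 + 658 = 1574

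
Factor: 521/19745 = 5^(-1)*11^(-1 )*359^( - 1)* 521^1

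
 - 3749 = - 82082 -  - 78333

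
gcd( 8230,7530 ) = 10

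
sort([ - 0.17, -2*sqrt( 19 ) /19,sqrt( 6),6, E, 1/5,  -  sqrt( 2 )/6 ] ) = [ - 2* sqrt(19) /19,-sqrt( 2 ) /6, - 0.17,  1/5, sqrt(6 ), E,6 ]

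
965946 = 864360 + 101586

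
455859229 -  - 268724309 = 724583538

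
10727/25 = 10727/25 = 429.08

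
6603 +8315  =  14918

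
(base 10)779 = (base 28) RN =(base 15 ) 36e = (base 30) pt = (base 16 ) 30b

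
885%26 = 1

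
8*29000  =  232000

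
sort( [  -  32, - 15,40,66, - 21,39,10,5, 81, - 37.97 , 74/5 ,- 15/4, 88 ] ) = [-37.97, - 32,-21, - 15, - 15/4, 5,10, 74/5,39, 40, 66, 81,  88]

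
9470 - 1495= 7975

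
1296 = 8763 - 7467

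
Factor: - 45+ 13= - 32  =  - 2^5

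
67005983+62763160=129769143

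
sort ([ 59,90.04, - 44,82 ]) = [ - 44,  59,82, 90.04] 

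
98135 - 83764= 14371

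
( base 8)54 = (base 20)24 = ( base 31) 1d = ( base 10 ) 44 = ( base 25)1j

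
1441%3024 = 1441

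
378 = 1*378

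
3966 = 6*661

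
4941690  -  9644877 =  - 4703187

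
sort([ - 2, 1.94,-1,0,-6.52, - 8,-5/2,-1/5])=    [ - 8,-6.52, - 5/2, - 2,-1 ,- 1/5,0,1.94] 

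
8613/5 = 1722 + 3/5 = 1722.60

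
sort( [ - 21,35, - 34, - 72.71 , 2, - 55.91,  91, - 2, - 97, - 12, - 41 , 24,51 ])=[  -  97, - 72.71, - 55.91, - 41, - 34, - 21, - 12, - 2, 2 , 24, 35,51,91] 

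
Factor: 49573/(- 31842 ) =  - 2^( -1)*3^( - 2 )*29^( - 1 )*61^(  -  1 )*89^1*557^1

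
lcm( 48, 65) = 3120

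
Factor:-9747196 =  - 2^2*1249^1*1951^1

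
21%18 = 3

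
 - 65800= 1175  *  ( - 56)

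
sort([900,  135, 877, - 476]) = [ - 476,135,  877,900 ] 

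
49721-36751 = 12970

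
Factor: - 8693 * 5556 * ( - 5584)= 269697751872 = 2^6*3^1 * 349^1* 463^1*8693^1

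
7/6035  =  7/6035 = 0.00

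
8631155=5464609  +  3166546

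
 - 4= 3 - 7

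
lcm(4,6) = 12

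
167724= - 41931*( - 4) 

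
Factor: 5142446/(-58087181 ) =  - 2^1*17^(-1)*439^1*5857^1 * 3416893^( - 1)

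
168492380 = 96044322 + 72448058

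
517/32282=517/32282   =  0.02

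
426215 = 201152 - - 225063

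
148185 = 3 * 49395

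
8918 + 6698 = 15616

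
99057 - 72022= 27035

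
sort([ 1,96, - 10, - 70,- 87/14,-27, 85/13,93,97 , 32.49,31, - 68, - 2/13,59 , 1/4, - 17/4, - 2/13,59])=[ - 70, - 68, - 27,  -  10, - 87/14, - 17/4, - 2/13, - 2/13,1/4,1, 85/13, 31, 32.49,59,59, 93,  96,  97 ]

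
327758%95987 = 39797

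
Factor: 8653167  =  3^2*139^1*6917^1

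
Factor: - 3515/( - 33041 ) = 5^1*47^( - 1) =5/47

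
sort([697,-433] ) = [ - 433, 697 ] 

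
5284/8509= 5284/8509 = 0.62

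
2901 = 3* 967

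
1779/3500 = 1779/3500 = 0.51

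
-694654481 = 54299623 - 748954104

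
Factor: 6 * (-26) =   -  156 = -  2^2 * 3^1*13^1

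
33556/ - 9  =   - 3729 + 5/9= -3728.44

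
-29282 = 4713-33995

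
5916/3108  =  493/259= 1.90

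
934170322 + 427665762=1361836084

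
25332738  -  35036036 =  - 9703298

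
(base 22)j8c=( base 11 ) 7061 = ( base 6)111240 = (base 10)9384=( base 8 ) 22250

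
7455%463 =47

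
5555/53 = 5555/53 = 104.81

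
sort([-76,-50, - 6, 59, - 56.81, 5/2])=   [-76, - 56.81, - 50, - 6, 5/2,  59]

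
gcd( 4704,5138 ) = 14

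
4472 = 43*104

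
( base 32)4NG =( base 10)4848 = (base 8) 11360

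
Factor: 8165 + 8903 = 2^2*17^1*251^1 =17068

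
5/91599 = 5/91599 = 0.00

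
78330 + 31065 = 109395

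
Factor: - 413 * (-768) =317184 = 2^8*3^1*7^1*59^1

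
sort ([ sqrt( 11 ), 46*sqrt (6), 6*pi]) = [sqrt( 11 ), 6*pi,46 * sqrt (6)]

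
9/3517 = 9/3517 = 0.00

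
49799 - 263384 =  - 213585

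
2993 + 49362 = 52355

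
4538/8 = 567 + 1/4 = 567.25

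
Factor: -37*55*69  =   - 3^1*5^1*11^1*23^1 *37^1 = - 140415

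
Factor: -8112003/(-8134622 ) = 2^( - 1 )*3^1*19^(-1 )*739^1*3659^1*214069^( - 1)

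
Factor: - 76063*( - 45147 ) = 3^1*13^1*101^1*149^1*5851^1 = 3434016261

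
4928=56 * 88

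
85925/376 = 85925/376 = 228.52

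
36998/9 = 4110 + 8/9 =4110.89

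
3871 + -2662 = 1209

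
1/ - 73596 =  - 1 + 73595/73596 = - 0.00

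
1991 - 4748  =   - 2757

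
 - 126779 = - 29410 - 97369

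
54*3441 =185814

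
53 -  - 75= 128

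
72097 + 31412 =103509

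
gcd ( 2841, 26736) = 3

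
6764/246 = 27 + 61/123 = 27.50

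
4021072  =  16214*248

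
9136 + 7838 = 16974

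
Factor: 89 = 89^1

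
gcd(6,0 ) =6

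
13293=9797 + 3496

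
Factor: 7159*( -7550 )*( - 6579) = 355597910550 =2^1 * 3^2*5^2*17^1*43^1*151^1*7159^1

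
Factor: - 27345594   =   - 2^1 * 3^1*4557599^1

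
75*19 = 1425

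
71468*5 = 357340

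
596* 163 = 97148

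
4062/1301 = 3 + 159/1301 = 3.12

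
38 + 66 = 104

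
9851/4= 9851/4= 2462.75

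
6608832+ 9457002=16065834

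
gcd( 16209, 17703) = 9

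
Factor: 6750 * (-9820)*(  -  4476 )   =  2^5  *3^4* 5^4*373^1*491^1 = 296691660000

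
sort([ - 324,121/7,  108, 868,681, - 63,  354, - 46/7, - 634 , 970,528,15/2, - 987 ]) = [- 987, - 634, - 324,  -  63 , - 46/7,  15/2 , 121/7, 108, 354, 528,681,  868, 970 ]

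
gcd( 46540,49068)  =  4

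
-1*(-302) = 302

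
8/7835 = 8/7835 = 0.00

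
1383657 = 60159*23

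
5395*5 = 26975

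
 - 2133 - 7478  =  -9611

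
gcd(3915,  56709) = 9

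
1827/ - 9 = -203/1 = - 203.00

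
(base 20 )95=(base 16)b9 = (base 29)6b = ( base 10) 185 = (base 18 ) a5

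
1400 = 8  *175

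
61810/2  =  30905=30905.00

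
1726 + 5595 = 7321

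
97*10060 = 975820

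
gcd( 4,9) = 1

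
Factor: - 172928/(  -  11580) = 224/15 = 2^5*3^ (  -  1)*5^( - 1)*7^1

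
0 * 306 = 0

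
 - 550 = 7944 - 8494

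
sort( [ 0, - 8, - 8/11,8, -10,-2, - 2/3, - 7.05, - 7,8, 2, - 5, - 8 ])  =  [  -  10, - 8 , - 8, - 7.05, - 7 ,-5,- 2 , - 8/11,-2/3, 0, 2 , 8 , 8 ]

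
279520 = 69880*4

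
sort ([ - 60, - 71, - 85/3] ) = [ - 71, - 60,  -  85/3]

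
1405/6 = 234  +  1/6 = 234.17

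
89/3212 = 89/3212 = 0.03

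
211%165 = 46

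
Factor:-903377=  - 919^1*983^1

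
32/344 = 4/43 =0.09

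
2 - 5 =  - 3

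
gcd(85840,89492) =4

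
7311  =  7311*1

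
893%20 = 13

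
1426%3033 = 1426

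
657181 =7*93883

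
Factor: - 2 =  - 2^1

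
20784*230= 4780320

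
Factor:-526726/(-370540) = 2^( -1)*5^(-1)*97^( - 1)  *  191^( - 1)*223^1*1181^1 = 263363/185270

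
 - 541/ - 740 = 541/740=0.73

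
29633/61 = 29633/61=485.79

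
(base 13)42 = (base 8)66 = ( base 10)54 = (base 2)110110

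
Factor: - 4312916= - 2^2*479^1*2251^1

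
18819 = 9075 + 9744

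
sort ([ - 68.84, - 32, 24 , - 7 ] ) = [ - 68.84, - 32,-7, 24] 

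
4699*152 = 714248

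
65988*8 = 527904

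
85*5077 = 431545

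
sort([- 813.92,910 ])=[ -813.92 , 910]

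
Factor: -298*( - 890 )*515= 136588300 =2^2*5^2*89^1*103^1*149^1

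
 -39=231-270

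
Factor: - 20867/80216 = - 77/296 = - 2^( - 3)*7^1*11^1*37^( - 1)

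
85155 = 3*28385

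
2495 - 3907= - 1412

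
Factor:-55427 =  - 43^1*1289^1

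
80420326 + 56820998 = 137241324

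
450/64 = 7+ 1/32 = 7.03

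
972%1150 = 972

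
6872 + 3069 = 9941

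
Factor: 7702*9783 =2^1*3^2*1087^1*3851^1 = 75348666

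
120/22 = 60/11 = 5.45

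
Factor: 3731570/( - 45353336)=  - 2^( - 2)*5^1 * 7^( -1)*  487^(- 1 )*1663^( - 1)*373157^1 = -1865785/22676668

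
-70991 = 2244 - 73235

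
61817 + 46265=108082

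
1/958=1/958 =0.00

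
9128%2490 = 1658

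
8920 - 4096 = 4824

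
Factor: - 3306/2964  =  -29/26 = -2^(-1 )*13^( - 1)*29^1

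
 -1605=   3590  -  5195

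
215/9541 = 215/9541 = 0.02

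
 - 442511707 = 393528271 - 836039978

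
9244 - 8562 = 682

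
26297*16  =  420752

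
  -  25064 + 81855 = 56791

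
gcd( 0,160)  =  160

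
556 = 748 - 192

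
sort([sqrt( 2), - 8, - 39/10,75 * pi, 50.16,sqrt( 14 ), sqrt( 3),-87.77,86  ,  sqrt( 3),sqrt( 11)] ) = [ - 87.77, - 8,  -  39/10,sqrt(2),sqrt(3 ),sqrt( 3),sqrt( 11),sqrt( 14),50.16,86, 75 * pi]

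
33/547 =33/547 = 0.06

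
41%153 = 41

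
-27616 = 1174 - 28790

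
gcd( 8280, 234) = 18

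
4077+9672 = 13749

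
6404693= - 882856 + 7287549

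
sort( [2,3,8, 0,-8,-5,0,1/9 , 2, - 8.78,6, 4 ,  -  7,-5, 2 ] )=[- 8.78,-8, - 7, - 5, - 5,  0, 0  ,  1/9,2, 2 , 2, 3,4,6,  8]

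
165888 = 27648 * 6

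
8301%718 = 403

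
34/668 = 17/334 = 0.05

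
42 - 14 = 28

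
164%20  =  4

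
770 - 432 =338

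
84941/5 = 16988 + 1/5 =16988.20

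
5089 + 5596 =10685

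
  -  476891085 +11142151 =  - 465748934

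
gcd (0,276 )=276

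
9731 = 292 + 9439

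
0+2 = 2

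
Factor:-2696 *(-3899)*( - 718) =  - 7547403472 = - 2^4 *7^1*337^1*359^1*557^1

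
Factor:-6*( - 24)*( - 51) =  - 2^4*3^3 * 17^1 = -  7344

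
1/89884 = 1/89884= 0.00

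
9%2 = 1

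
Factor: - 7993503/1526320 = -2^(- 4)*3^2*5^( - 1 )*7^1*181^1 * 701^1*19079^(-1 )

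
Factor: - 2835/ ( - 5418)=2^ ( - 1)*3^2*5^1*43^ ( - 1) = 45/86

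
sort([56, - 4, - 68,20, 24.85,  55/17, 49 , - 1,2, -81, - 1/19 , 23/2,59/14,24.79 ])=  [ - 81,  -  68, - 4, - 1, - 1/19,2,55/17, 59/14,23/2,20, 24.79 , 24.85,49, 56]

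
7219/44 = 7219/44 = 164.07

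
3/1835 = 3/1835  =  0.00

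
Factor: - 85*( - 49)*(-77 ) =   -  320705 = -5^1*7^3 *11^1*17^1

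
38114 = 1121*34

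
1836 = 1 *1836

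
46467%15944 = 14579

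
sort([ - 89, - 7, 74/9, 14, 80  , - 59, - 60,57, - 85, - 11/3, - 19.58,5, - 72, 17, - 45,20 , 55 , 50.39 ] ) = [ - 89, - 85, - 72, - 60 , - 59, - 45, - 19.58, - 7,-11/3,5,74/9,14,17, 20 , 50.39,55,57, 80 ] 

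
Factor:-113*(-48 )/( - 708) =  - 2^2*59^(-1)*113^1 = - 452/59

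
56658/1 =56658 = 56658.00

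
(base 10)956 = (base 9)1272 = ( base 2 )1110111100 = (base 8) 1674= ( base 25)1D6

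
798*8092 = 6457416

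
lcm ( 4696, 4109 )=32872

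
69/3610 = 69/3610 = 0.02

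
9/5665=9/5665 = 0.00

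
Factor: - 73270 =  - 2^1*5^1*17^1*431^1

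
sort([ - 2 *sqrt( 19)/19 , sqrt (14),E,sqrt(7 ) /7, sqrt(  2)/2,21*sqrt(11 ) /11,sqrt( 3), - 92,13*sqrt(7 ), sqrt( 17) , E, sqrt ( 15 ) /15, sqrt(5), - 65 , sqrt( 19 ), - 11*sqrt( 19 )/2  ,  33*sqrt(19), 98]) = [ - 92, - 65, - 11 * sqrt (19 )/2, - 2*sqrt(19)/19, sqrt(15)/15 , sqrt(7 ) /7,sqrt(2 ) /2, sqrt (3 ),sqrt( 5 ), E, E,  sqrt( 14 ),sqrt( 17),sqrt(19 ),21*sqrt( 11 ) /11,13*sqrt (7), 98, 33*sqrt( 19 )]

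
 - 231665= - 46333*5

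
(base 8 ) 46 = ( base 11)35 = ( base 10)38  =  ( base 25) 1D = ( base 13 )2c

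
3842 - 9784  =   - 5942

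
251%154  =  97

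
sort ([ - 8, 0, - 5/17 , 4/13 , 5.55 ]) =[ - 8,  -  5/17,0, 4/13,5.55]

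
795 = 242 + 553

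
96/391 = 96/391 = 0.25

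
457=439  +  18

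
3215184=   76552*42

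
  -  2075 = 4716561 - 4718636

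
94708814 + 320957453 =415666267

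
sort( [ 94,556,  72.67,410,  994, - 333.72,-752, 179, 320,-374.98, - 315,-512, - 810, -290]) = [ - 810, - 752, - 512, - 374.98, - 333.72, - 315, - 290, 72.67, 94, 179,320, 410  ,  556, 994] 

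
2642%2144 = 498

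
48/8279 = 48/8279 = 0.01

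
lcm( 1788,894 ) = 1788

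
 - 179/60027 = - 1 + 59848/60027 = - 0.00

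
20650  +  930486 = 951136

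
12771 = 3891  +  8880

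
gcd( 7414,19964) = 2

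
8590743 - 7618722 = 972021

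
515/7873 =515/7873 = 0.07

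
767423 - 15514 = 751909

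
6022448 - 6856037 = -833589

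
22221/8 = 2777 + 5/8 = 2777.62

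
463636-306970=156666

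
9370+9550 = 18920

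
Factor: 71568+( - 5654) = 2^1 *32957^1 = 65914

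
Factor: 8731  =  8731^1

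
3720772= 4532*821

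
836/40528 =209/10132= 0.02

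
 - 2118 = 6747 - 8865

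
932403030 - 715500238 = 216902792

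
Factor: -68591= -113^1*607^1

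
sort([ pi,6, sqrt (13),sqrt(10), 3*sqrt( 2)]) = [pi,sqrt ( 10),sqrt(13), 3*sqrt(2) , 6 ] 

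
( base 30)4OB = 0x10EB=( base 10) 4331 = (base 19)bii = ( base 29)54A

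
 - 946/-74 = 12+29/37  =  12.78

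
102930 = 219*470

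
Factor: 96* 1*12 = 1152 = 2^7*3^2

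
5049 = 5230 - 181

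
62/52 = 1 + 5/26 = 1.19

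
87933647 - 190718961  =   - 102785314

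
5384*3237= 17428008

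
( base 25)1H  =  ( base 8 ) 52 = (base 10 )42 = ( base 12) 36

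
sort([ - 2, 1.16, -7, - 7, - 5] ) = [ - 7, - 7,  -  5, -2, 1.16]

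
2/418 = 1/209 = 0.00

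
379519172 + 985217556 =1364736728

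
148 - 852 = - 704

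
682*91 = 62062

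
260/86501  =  260/86501 = 0.00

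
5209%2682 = 2527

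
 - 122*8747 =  - 1067134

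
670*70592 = 47296640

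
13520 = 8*1690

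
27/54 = 1/2 = 0.50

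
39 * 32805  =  1279395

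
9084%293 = 1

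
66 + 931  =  997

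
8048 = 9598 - 1550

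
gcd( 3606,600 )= 6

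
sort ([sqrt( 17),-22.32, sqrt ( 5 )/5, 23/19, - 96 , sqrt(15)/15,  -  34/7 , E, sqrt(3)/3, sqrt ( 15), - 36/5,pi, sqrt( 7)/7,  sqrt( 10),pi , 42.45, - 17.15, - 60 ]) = [ - 96, - 60, - 22.32,  -  17.15 , - 36/5,-34/7, sqrt(15) /15, sqrt(7)/7, sqrt( 5)/5, sqrt( 3 ) /3, 23/19,E, pi, pi,sqrt( 10), sqrt (15),  sqrt(17), 42.45 ]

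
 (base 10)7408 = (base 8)16360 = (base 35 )61N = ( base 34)6du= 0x1CF0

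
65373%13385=11833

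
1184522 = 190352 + 994170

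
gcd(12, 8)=4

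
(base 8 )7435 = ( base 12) 22A5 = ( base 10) 3869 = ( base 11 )29A8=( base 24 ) 6h5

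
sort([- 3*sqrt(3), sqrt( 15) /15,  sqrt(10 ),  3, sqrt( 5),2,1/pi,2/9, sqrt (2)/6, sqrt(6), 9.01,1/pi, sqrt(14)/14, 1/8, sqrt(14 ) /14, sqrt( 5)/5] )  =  [ - 3*sqrt(3), 1/8, 2/9, sqrt(2)/6, sqrt(15)/15, sqrt (14)/14, sqrt(14 )/14, 1/pi, 1/pi,sqrt(5 )/5, 2, sqrt(5),  sqrt(6), 3, sqrt( 10),9.01 ] 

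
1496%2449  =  1496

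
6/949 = 6/949  =  0.01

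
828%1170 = 828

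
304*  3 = 912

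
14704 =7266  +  7438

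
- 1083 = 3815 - 4898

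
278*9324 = 2592072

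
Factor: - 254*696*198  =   - 35003232 =- 2^5 * 3^3 * 11^1* 29^1 * 127^1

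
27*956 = 25812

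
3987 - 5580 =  - 1593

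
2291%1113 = 65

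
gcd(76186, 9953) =1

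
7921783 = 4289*1847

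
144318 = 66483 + 77835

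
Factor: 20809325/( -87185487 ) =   -  3^( - 1)*5^2*761^( - 1 )*38189^( - 1 )*832373^1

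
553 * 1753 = 969409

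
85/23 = 3 + 16/23= 3.70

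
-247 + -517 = - 764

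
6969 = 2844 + 4125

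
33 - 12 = 21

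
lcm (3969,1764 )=15876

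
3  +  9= 12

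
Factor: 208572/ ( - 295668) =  - 91/129 =-3^( - 1)*7^1* 13^1 * 43^(-1 )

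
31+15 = 46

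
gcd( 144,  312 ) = 24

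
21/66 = 7/22 = 0.32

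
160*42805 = 6848800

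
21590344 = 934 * 23116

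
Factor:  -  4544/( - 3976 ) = 8/7 = 2^3*7^( - 1 )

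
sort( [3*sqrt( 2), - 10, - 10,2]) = [ - 10 , - 10, 2,3*sqrt( 2 )]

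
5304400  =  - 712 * (  -  7450)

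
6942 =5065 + 1877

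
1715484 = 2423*708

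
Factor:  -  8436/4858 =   -  2^1*3^1*7^( - 1 )*19^1*37^1*347^( - 1) = - 4218/2429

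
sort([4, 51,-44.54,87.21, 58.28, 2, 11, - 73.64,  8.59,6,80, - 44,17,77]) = [ - 73.64,  -  44.54, - 44, 2, 4, 6, 8.59,11, 17, 51, 58.28,77,  80, 87.21]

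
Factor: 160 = 2^5*5^1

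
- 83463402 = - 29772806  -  53690596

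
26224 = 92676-66452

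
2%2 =0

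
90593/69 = 90593/69  =  1312.94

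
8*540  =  4320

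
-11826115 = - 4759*2485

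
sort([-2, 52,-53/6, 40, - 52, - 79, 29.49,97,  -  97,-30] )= [-97, - 79,-52, - 30,-53/6,-2, 29.49, 40, 52,97 ]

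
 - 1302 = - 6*217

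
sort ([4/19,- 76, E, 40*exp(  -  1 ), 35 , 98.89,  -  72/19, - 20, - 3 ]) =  [ - 76,-20,-72/19,-3, 4/19,E, 40*exp(-1),35, 98.89]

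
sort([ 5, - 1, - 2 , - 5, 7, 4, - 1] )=[ - 5,-2, - 1, - 1, 4, 5,7 ] 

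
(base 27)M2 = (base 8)1124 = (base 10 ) 596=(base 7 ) 1511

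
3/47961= 1/15987   =  0.00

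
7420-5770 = 1650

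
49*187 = 9163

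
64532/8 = 8066 + 1/2=8066.50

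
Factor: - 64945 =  - 5^1 * 31^1*419^1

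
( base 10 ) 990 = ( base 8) 1736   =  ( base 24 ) 1h6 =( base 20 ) 29a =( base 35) sa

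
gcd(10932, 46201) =1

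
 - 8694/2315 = - 4 + 566/2315  =  - 3.76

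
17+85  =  102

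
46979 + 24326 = 71305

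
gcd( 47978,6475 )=7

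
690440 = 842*820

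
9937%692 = 249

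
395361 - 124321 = 271040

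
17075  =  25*683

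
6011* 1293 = 7772223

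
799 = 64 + 735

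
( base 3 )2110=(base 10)66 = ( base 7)123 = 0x42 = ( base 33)20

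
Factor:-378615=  - 3^1*5^1*43^1*587^1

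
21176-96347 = -75171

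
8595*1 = 8595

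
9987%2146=1403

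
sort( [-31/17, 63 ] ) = [-31/17, 63 ] 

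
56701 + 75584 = 132285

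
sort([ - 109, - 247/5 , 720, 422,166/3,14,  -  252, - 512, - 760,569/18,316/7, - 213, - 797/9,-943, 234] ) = [ - 943, - 760,-512,-252, - 213, - 109 , - 797/9,-247/5, 14,569/18,316/7 , 166/3,234,422, 720]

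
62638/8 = 7829 + 3/4 = 7829.75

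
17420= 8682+8738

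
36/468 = 1/13 = 0.08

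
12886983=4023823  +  8863160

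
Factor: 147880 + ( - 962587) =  - 814707= - 3^2*90523^1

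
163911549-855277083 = -691365534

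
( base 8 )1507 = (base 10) 839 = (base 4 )31013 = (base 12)59b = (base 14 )43d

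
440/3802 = 220/1901 = 0.12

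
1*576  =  576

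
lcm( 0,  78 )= 0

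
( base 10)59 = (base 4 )323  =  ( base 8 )73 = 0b111011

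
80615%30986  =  18643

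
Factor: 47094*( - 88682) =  - 2^2*3^1*11^1*29^1*47^1*139^1 * 167^1 = - 4176390108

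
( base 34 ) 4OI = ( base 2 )1010101010010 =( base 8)12522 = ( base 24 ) 9BA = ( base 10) 5458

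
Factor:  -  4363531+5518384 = 1154853 = 3^2*7^1*23^1*797^1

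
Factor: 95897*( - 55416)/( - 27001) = 2^3*3^1*13^( - 1)*17^1*31^( - 1)*67^(-1 )*2309^1*5641^1 = 5314228152/27001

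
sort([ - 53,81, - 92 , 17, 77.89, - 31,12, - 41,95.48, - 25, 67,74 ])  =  [ - 92,-53,-41, - 31, - 25,12,17,67,74  ,  77.89,  81, 95.48]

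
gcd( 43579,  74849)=1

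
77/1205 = 77/1205 = 0.06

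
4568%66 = 14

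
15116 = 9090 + 6026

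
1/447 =1/447 = 0.00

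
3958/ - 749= - 6 + 536/749 = - 5.28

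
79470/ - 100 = - 795 + 3/10 = - 794.70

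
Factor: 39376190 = 2^1*5^1*7^1*562517^1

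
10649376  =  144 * 73954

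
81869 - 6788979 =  - 6707110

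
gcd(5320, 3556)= 28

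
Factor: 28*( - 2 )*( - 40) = 2^6*5^1*7^1 = 2240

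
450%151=148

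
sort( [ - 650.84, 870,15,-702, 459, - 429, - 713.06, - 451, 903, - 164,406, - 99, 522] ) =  [ - 713.06, - 702 , - 650.84,  -  451 ,-429, - 164, - 99,  15, 406, 459, 522,870  ,  903] 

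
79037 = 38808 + 40229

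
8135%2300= 1235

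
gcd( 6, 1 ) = 1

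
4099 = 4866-767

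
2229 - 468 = 1761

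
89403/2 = 89403/2 =44701.50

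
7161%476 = 21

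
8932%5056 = 3876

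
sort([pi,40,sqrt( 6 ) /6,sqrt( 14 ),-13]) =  [ - 13,sqrt(6 ) /6,pi,sqrt( 14), 40 ] 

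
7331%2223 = 662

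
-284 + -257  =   - 541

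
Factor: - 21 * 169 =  - 3549 = -3^1*7^1*13^2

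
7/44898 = 1/6414 = 0.00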